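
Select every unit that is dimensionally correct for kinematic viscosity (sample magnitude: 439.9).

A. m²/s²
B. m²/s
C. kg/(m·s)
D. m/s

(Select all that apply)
B

kinematic viscosity has SI base units: m^2 / s

Checking each option against m^2 / s:
  A. m²/s²: ✗ does not match
  B. m²/s: ✓ matches
  C. kg/(m·s): ✗ does not match
  D. m/s: ✗ does not match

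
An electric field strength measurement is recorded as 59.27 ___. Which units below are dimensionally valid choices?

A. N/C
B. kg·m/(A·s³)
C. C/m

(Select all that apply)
A, B

electric field strength has SI base units: kg * m / (A * s^3)

Checking each option against kg * m / (A * s^3):
  A. N/C: ✓ matches
  B. kg·m/(A·s³): ✓ matches
  C. C/m: ✗ does not match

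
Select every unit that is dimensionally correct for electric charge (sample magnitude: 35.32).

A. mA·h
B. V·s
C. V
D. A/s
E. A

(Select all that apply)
A

electric charge has SI base units: A * s

Checking each option against A * s:
  A. mA·h: ✓ matches
  B. V·s: ✗ does not match
  C. V: ✗ does not match
  D. A/s: ✗ does not match
  E. A: ✗ does not match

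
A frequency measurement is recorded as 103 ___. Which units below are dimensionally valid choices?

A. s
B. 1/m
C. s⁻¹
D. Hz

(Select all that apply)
C, D

frequency has SI base units: 1 / s

Checking each option against 1 / s:
  A. s: ✗ does not match
  B. 1/m: ✗ does not match
  C. s⁻¹: ✓ matches
  D. Hz: ✓ matches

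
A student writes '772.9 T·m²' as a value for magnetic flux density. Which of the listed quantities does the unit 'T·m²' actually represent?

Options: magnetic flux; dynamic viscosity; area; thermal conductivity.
magnetic flux

magnetic flux density should have units dimensionally equivalent to kg / (A * s^2) (e.g. T).
The given unit 'T·m²' reduces to kg * m^2 / (A * s^2). Of the listed options, that is the dimensionality of magnetic flux.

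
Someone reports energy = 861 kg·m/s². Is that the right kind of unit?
No

energy has SI base units: kg * m^2 / s^2
kg·m/s² does NOT reduce to kg * m^2 / s^2; a valid unit for energy would be e.g. J.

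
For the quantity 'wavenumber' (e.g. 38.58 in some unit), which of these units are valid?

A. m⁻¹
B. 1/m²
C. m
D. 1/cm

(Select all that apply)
A, D

wavenumber has SI base units: 1 / m

Checking each option against 1 / m:
  A. m⁻¹: ✓ matches
  B. 1/m²: ✗ does not match
  C. m: ✗ does not match
  D. 1/cm: ✓ matches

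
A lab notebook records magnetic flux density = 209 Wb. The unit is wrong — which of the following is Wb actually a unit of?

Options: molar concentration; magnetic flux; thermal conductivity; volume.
magnetic flux

magnetic flux density should have units dimensionally equivalent to kg / (A * s^2) (e.g. T).
The given unit 'Wb' reduces to kg * m^2 / (A * s^2). Of the listed options, that is the dimensionality of magnetic flux.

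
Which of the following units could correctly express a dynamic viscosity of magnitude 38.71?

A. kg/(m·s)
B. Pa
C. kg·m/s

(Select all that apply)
A

dynamic viscosity has SI base units: kg / (m * s)

Checking each option against kg / (m * s):
  A. kg/(m·s): ✓ matches
  B. Pa: ✗ does not match
  C. kg·m/s: ✗ does not match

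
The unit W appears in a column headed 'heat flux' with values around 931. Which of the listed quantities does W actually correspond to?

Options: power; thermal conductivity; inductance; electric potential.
power

heat flux should have units dimensionally equivalent to kg / s^3 (e.g. W/m²).
The given unit 'W' reduces to kg * m^2 / s^3. Of the listed options, that is the dimensionality of power.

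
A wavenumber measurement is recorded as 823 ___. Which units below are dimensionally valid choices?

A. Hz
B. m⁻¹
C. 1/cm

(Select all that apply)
B, C

wavenumber has SI base units: 1 / m

Checking each option against 1 / m:
  A. Hz: ✗ does not match
  B. m⁻¹: ✓ matches
  C. 1/cm: ✓ matches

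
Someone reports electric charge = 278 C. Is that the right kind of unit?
Yes

electric charge has SI base units: A * s
C reduces to the same SI base units, so it is a valid unit for electric charge.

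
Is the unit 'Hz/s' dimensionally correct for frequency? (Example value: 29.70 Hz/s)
No

frequency has SI base units: 1 / s
Hz/s does NOT reduce to 1 / s; a valid unit for frequency would be e.g. Hz.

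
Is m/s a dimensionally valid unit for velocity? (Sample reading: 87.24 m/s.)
Yes

velocity has SI base units: m / s
m/s reduces to the same SI base units, so it is a valid unit for velocity.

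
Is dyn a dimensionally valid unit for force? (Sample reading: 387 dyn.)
Yes

force has SI base units: kg * m / s^2
dyn reduces to the same SI base units, so it is a valid unit for force.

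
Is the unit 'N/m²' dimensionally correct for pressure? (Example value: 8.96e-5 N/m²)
Yes

pressure has SI base units: kg / (m * s^2)
N/m² reduces to the same SI base units, so it is a valid unit for pressure.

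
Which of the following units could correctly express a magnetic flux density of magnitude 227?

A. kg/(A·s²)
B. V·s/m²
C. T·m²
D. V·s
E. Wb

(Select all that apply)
A, B

magnetic flux density has SI base units: kg / (A * s^2)

Checking each option against kg / (A * s^2):
  A. kg/(A·s²): ✓ matches
  B. V·s/m²: ✓ matches
  C. T·m²: ✗ does not match
  D. V·s: ✗ does not match
  E. Wb: ✗ does not match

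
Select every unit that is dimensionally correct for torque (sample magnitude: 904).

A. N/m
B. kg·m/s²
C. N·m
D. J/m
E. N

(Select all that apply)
C

torque has SI base units: kg * m^2 / s^2

Checking each option against kg * m^2 / s^2:
  A. N/m: ✗ does not match
  B. kg·m/s²: ✗ does not match
  C. N·m: ✓ matches
  D. J/m: ✗ does not match
  E. N: ✗ does not match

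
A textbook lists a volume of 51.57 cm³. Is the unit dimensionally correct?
Yes

volume has SI base units: m^3
cm³ reduces to the same SI base units, so it is a valid unit for volume.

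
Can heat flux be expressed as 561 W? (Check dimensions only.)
No

heat flux has SI base units: kg / s^3
W does NOT reduce to kg / s^3; a valid unit for heat flux would be e.g. W/m².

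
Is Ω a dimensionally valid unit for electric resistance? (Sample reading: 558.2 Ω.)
Yes

electric resistance has SI base units: kg * m^2 / (A^2 * s^3)
Ω reduces to the same SI base units, so it is a valid unit for electric resistance.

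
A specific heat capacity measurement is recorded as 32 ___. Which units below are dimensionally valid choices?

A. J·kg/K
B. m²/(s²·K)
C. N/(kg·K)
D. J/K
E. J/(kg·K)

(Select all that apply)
B, E

specific heat capacity has SI base units: m^2 / (s^2 * K)

Checking each option against m^2 / (s^2 * K):
  A. J·kg/K: ✗ does not match
  B. m²/(s²·K): ✓ matches
  C. N/(kg·K): ✗ does not match
  D. J/K: ✗ does not match
  E. J/(kg·K): ✓ matches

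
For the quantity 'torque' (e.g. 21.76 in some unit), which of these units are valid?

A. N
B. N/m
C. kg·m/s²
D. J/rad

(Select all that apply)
D

torque has SI base units: kg * m^2 / s^2

Checking each option against kg * m^2 / s^2:
  A. N: ✗ does not match
  B. N/m: ✗ does not match
  C. kg·m/s²: ✗ does not match
  D. J/rad: ✓ matches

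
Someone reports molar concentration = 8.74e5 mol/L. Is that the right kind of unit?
Yes

molar concentration has SI base units: mol / m^3
mol/L reduces to the same SI base units, so it is a valid unit for molar concentration.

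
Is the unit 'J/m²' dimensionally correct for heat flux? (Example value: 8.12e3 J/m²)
No

heat flux has SI base units: kg / s^3
J/m² does NOT reduce to kg / s^3; a valid unit for heat flux would be e.g. W/m².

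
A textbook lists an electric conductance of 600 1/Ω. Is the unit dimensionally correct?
Yes

electric conductance has SI base units: A^2 * s^3 / (kg * m^2)
1/Ω reduces to the same SI base units, so it is a valid unit for electric conductance.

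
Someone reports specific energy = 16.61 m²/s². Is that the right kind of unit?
Yes

specific energy has SI base units: m^2 / s^2
m²/s² reduces to the same SI base units, so it is a valid unit for specific energy.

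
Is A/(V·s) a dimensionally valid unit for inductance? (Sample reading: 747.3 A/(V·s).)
No

inductance has SI base units: kg * m^2 / (A^2 * s^2)
A/(V·s) does NOT reduce to kg * m^2 / (A^2 * s^2); a valid unit for inductance would be e.g. H.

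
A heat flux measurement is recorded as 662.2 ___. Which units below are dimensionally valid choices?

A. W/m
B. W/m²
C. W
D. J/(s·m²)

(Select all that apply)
B, D

heat flux has SI base units: kg / s^3

Checking each option against kg / s^3:
  A. W/m: ✗ does not match
  B. W/m²: ✓ matches
  C. W: ✗ does not match
  D. J/(s·m²): ✓ matches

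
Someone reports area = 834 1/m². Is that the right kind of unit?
No

area has SI base units: m^2
1/m² does NOT reduce to m^2; a valid unit for area would be e.g. m².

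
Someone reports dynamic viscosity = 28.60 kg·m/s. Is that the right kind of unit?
No

dynamic viscosity has SI base units: kg / (m * s)
kg·m/s does NOT reduce to kg / (m * s); a valid unit for dynamic viscosity would be e.g. Pa·s.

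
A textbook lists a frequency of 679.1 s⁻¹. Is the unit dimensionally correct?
Yes

frequency has SI base units: 1 / s
s⁻¹ reduces to the same SI base units, so it is a valid unit for frequency.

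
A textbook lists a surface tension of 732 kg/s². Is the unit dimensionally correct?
Yes

surface tension has SI base units: kg / s^2
kg/s² reduces to the same SI base units, so it is a valid unit for surface tension.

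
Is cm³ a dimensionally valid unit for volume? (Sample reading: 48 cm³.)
Yes

volume has SI base units: m^3
cm³ reduces to the same SI base units, so it is a valid unit for volume.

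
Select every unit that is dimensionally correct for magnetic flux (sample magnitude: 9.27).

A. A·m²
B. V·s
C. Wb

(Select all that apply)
B, C

magnetic flux has SI base units: kg * m^2 / (A * s^2)

Checking each option against kg * m^2 / (A * s^2):
  A. A·m²: ✗ does not match
  B. V·s: ✓ matches
  C. Wb: ✓ matches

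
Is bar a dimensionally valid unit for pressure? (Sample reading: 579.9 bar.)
Yes

pressure has SI base units: kg / (m * s^2)
bar reduces to the same SI base units, so it is a valid unit for pressure.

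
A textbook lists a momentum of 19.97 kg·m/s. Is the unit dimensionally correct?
Yes

momentum has SI base units: kg * m / s
kg·m/s reduces to the same SI base units, so it is a valid unit for momentum.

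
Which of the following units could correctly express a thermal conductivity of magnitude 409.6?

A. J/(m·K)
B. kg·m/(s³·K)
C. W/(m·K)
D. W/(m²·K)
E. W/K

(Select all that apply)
B, C

thermal conductivity has SI base units: kg * m / (s^3 * K)

Checking each option against kg * m / (s^3 * K):
  A. J/(m·K): ✗ does not match
  B. kg·m/(s³·K): ✓ matches
  C. W/(m·K): ✓ matches
  D. W/(m²·K): ✗ does not match
  E. W/K: ✗ does not match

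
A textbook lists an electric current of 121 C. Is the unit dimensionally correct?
No

electric current has SI base units: A
C does NOT reduce to A; a valid unit for electric current would be e.g. A.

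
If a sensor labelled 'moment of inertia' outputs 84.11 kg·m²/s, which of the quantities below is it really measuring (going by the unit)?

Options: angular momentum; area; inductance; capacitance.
angular momentum

moment of inertia should have units dimensionally equivalent to kg * m^2 (e.g. kg·m²).
The given unit 'kg·m²/s' reduces to kg * m^2 / s. Of the listed options, that is the dimensionality of angular momentum.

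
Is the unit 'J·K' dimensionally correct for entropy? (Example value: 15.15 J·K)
No

entropy has SI base units: kg * m^2 / (s^2 * K)
J·K does NOT reduce to kg * m^2 / (s^2 * K); a valid unit for entropy would be e.g. J/K.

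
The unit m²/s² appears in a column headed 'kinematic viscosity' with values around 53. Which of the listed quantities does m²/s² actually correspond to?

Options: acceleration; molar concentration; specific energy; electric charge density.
specific energy

kinematic viscosity should have units dimensionally equivalent to m^2 / s (e.g. m²/s).
The given unit 'm²/s²' reduces to m^2 / s^2. Of the listed options, that is the dimensionality of specific energy.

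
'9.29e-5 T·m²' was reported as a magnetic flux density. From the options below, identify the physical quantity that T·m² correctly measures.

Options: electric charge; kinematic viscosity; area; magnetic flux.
magnetic flux

magnetic flux density should have units dimensionally equivalent to kg / (A * s^2) (e.g. T).
The given unit 'T·m²' reduces to kg * m^2 / (A * s^2). Of the listed options, that is the dimensionality of magnetic flux.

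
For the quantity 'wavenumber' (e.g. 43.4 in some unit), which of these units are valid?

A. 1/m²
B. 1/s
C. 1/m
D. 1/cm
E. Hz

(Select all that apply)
C, D

wavenumber has SI base units: 1 / m

Checking each option against 1 / m:
  A. 1/m²: ✗ does not match
  B. 1/s: ✗ does not match
  C. 1/m: ✓ matches
  D. 1/cm: ✓ matches
  E. Hz: ✗ does not match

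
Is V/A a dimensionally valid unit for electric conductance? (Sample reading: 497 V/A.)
No

electric conductance has SI base units: A^2 * s^3 / (kg * m^2)
V/A does NOT reduce to A^2 * s^3 / (kg * m^2); a valid unit for electric conductance would be e.g. S.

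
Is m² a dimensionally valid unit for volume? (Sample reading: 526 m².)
No

volume has SI base units: m^3
m² does NOT reduce to m^3; a valid unit for volume would be e.g. m³.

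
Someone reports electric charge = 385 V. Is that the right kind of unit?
No

electric charge has SI base units: A * s
V does NOT reduce to A * s; a valid unit for electric charge would be e.g. C.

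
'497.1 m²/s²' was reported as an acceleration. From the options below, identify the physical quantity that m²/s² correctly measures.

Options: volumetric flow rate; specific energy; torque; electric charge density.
specific energy

acceleration should have units dimensionally equivalent to m / s^2 (e.g. m/s²).
The given unit 'm²/s²' reduces to m^2 / s^2. Of the listed options, that is the dimensionality of specific energy.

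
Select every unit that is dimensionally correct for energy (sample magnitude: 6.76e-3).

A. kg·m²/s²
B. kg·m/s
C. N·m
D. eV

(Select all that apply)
A, C, D

energy has SI base units: kg * m^2 / s^2

Checking each option against kg * m^2 / s^2:
  A. kg·m²/s²: ✓ matches
  B. kg·m/s: ✗ does not match
  C. N·m: ✓ matches
  D. eV: ✓ matches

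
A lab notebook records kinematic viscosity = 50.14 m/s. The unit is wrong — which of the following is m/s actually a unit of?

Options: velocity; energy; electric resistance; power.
velocity

kinematic viscosity should have units dimensionally equivalent to m^2 / s (e.g. m²/s).
The given unit 'm/s' reduces to m / s. Of the listed options, that is the dimensionality of velocity.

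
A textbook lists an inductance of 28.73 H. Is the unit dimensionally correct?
Yes

inductance has SI base units: kg * m^2 / (A^2 * s^2)
H reduces to the same SI base units, so it is a valid unit for inductance.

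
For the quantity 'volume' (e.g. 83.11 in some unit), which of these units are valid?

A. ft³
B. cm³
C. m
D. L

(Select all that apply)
A, B, D

volume has SI base units: m^3

Checking each option against m^3:
  A. ft³: ✓ matches
  B. cm³: ✓ matches
  C. m: ✗ does not match
  D. L: ✓ matches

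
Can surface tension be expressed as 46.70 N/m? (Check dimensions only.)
Yes

surface tension has SI base units: kg / s^2
N/m reduces to the same SI base units, so it is a valid unit for surface tension.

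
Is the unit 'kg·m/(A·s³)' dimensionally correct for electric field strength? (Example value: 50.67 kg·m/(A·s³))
Yes

electric field strength has SI base units: kg * m / (A * s^3)
kg·m/(A·s³) reduces to the same SI base units, so it is a valid unit for electric field strength.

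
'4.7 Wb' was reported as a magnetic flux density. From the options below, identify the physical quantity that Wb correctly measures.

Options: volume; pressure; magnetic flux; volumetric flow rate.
magnetic flux

magnetic flux density should have units dimensionally equivalent to kg / (A * s^2) (e.g. T).
The given unit 'Wb' reduces to kg * m^2 / (A * s^2). Of the listed options, that is the dimensionality of magnetic flux.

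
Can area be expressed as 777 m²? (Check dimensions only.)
Yes

area has SI base units: m^2
m² reduces to the same SI base units, so it is a valid unit for area.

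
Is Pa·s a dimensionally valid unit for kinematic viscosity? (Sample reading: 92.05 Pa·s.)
No

kinematic viscosity has SI base units: m^2 / s
Pa·s does NOT reduce to m^2 / s; a valid unit for kinematic viscosity would be e.g. m²/s.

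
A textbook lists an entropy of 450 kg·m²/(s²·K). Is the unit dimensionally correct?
Yes

entropy has SI base units: kg * m^2 / (s^2 * K)
kg·m²/(s²·K) reduces to the same SI base units, so it is a valid unit for entropy.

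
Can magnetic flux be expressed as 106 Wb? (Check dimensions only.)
Yes

magnetic flux has SI base units: kg * m^2 / (A * s^2)
Wb reduces to the same SI base units, so it is a valid unit for magnetic flux.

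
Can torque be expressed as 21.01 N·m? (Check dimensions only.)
Yes

torque has SI base units: kg * m^2 / s^2
N·m reduces to the same SI base units, so it is a valid unit for torque.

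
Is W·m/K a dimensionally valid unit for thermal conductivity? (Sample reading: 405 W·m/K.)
No

thermal conductivity has SI base units: kg * m / (s^3 * K)
W·m/K does NOT reduce to kg * m / (s^3 * K); a valid unit for thermal conductivity would be e.g. W/(m·K).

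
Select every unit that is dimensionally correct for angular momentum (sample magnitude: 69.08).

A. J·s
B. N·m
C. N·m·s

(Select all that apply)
A, C

angular momentum has SI base units: kg * m^2 / s

Checking each option against kg * m^2 / s:
  A. J·s: ✓ matches
  B. N·m: ✗ does not match
  C. N·m·s: ✓ matches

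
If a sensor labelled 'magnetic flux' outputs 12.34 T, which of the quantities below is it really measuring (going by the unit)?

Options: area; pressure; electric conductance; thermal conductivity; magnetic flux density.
magnetic flux density

magnetic flux should have units dimensionally equivalent to kg * m^2 / (A * s^2) (e.g. Wb).
The given unit 'T' reduces to kg / (A * s^2). Of the listed options, that is the dimensionality of magnetic flux density.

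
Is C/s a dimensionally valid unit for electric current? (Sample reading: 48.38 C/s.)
Yes

electric current has SI base units: A
C/s reduces to the same SI base units, so it is a valid unit for electric current.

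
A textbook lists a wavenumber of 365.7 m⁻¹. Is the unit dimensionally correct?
Yes

wavenumber has SI base units: 1 / m
m⁻¹ reduces to the same SI base units, so it is a valid unit for wavenumber.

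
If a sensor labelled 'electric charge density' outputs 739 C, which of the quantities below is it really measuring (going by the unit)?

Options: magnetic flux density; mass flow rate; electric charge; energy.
electric charge

electric charge density should have units dimensionally equivalent to A * s / m^3 (e.g. C/m³).
The given unit 'C' reduces to A * s. Of the listed options, that is the dimensionality of electric charge.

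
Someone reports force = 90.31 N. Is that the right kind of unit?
Yes

force has SI base units: kg * m / s^2
N reduces to the same SI base units, so it is a valid unit for force.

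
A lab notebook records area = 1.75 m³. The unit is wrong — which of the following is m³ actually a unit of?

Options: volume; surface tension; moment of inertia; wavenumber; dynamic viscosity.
volume

area should have units dimensionally equivalent to m^2 (e.g. m²).
The given unit 'm³' reduces to m^3. Of the listed options, that is the dimensionality of volume.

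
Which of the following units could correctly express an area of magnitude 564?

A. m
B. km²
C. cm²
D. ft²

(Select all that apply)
B, C, D

area has SI base units: m^2

Checking each option against m^2:
  A. m: ✗ does not match
  B. km²: ✓ matches
  C. cm²: ✓ matches
  D. ft²: ✓ matches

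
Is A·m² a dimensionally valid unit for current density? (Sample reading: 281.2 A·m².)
No

current density has SI base units: A / m^2
A·m² does NOT reduce to A / m^2; a valid unit for current density would be e.g. A/m².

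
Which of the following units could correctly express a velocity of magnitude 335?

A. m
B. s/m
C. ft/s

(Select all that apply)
C

velocity has SI base units: m / s

Checking each option against m / s:
  A. m: ✗ does not match
  B. s/m: ✗ does not match
  C. ft/s: ✓ matches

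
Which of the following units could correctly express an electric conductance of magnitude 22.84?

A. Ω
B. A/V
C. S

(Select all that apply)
B, C

electric conductance has SI base units: A^2 * s^3 / (kg * m^2)

Checking each option against A^2 * s^3 / (kg * m^2):
  A. Ω: ✗ does not match
  B. A/V: ✓ matches
  C. S: ✓ matches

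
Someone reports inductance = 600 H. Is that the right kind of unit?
Yes

inductance has SI base units: kg * m^2 / (A^2 * s^2)
H reduces to the same SI base units, so it is a valid unit for inductance.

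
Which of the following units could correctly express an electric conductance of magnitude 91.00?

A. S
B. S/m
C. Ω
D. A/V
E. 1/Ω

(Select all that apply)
A, D, E

electric conductance has SI base units: A^2 * s^3 / (kg * m^2)

Checking each option against A^2 * s^3 / (kg * m^2):
  A. S: ✓ matches
  B. S/m: ✗ does not match
  C. Ω: ✗ does not match
  D. A/V: ✓ matches
  E. 1/Ω: ✓ matches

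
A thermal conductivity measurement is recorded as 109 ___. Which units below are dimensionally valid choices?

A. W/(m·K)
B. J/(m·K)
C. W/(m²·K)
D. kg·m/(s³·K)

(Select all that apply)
A, D

thermal conductivity has SI base units: kg * m / (s^3 * K)

Checking each option against kg * m / (s^3 * K):
  A. W/(m·K): ✓ matches
  B. J/(m·K): ✗ does not match
  C. W/(m²·K): ✗ does not match
  D. kg·m/(s³·K): ✓ matches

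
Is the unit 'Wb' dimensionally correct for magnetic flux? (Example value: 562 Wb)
Yes

magnetic flux has SI base units: kg * m^2 / (A * s^2)
Wb reduces to the same SI base units, so it is a valid unit for magnetic flux.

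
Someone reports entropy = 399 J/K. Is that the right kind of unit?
Yes

entropy has SI base units: kg * m^2 / (s^2 * K)
J/K reduces to the same SI base units, so it is a valid unit for entropy.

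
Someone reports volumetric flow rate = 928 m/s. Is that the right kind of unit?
No

volumetric flow rate has SI base units: m^3 / s
m/s does NOT reduce to m^3 / s; a valid unit for volumetric flow rate would be e.g. m³/s.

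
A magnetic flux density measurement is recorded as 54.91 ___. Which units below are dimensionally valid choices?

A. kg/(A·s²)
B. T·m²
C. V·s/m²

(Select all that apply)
A, C

magnetic flux density has SI base units: kg / (A * s^2)

Checking each option against kg / (A * s^2):
  A. kg/(A·s²): ✓ matches
  B. T·m²: ✗ does not match
  C. V·s/m²: ✓ matches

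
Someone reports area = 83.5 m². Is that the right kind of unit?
Yes

area has SI base units: m^2
m² reduces to the same SI base units, so it is a valid unit for area.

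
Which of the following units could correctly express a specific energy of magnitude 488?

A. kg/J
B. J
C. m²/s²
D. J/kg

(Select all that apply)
C, D

specific energy has SI base units: m^2 / s^2

Checking each option against m^2 / s^2:
  A. kg/J: ✗ does not match
  B. J: ✗ does not match
  C. m²/s²: ✓ matches
  D. J/kg: ✓ matches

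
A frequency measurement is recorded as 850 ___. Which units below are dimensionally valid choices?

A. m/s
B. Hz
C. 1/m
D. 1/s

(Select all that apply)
B, D

frequency has SI base units: 1 / s

Checking each option against 1 / s:
  A. m/s: ✗ does not match
  B. Hz: ✓ matches
  C. 1/m: ✗ does not match
  D. 1/s: ✓ matches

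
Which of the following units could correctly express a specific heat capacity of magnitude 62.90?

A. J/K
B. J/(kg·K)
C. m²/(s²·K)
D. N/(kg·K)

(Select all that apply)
B, C

specific heat capacity has SI base units: m^2 / (s^2 * K)

Checking each option against m^2 / (s^2 * K):
  A. J/K: ✗ does not match
  B. J/(kg·K): ✓ matches
  C. m²/(s²·K): ✓ matches
  D. N/(kg·K): ✗ does not match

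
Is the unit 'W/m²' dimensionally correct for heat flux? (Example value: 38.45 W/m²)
Yes

heat flux has SI base units: kg / s^3
W/m² reduces to the same SI base units, so it is a valid unit for heat flux.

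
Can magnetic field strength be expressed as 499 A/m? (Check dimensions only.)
Yes

magnetic field strength has SI base units: A / m
A/m reduces to the same SI base units, so it is a valid unit for magnetic field strength.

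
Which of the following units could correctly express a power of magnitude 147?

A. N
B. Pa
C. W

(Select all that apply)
C

power has SI base units: kg * m^2 / s^3

Checking each option against kg * m^2 / s^3:
  A. N: ✗ does not match
  B. Pa: ✗ does not match
  C. W: ✓ matches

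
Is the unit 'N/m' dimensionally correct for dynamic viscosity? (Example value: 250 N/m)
No

dynamic viscosity has SI base units: kg / (m * s)
N/m does NOT reduce to kg / (m * s); a valid unit for dynamic viscosity would be e.g. Pa·s.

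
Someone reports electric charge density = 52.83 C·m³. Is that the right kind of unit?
No

electric charge density has SI base units: A * s / m^3
C·m³ does NOT reduce to A * s / m^3; a valid unit for electric charge density would be e.g. C/m³.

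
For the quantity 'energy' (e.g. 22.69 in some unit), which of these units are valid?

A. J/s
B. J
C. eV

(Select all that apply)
B, C

energy has SI base units: kg * m^2 / s^2

Checking each option against kg * m^2 / s^2:
  A. J/s: ✗ does not match
  B. J: ✓ matches
  C. eV: ✓ matches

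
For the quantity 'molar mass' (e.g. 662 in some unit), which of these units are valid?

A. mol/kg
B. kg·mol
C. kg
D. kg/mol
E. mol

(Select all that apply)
D

molar mass has SI base units: kg / mol

Checking each option against kg / mol:
  A. mol/kg: ✗ does not match
  B. kg·mol: ✗ does not match
  C. kg: ✗ does not match
  D. kg/mol: ✓ matches
  E. mol: ✗ does not match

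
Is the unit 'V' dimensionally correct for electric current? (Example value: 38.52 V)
No

electric current has SI base units: A
V does NOT reduce to A; a valid unit for electric current would be e.g. A.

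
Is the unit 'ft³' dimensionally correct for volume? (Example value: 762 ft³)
Yes

volume has SI base units: m^3
ft³ reduces to the same SI base units, so it is a valid unit for volume.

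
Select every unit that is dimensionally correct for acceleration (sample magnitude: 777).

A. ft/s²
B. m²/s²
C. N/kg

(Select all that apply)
A, C

acceleration has SI base units: m / s^2

Checking each option against m / s^2:
  A. ft/s²: ✓ matches
  B. m²/s²: ✗ does not match
  C. N/kg: ✓ matches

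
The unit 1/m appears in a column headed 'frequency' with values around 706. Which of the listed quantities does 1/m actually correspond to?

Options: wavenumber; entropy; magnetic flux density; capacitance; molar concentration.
wavenumber

frequency should have units dimensionally equivalent to 1 / s (e.g. Hz).
The given unit '1/m' reduces to 1 / m. Of the listed options, that is the dimensionality of wavenumber.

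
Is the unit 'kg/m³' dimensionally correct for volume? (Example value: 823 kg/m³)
No

volume has SI base units: m^3
kg/m³ does NOT reduce to m^3; a valid unit for volume would be e.g. m³.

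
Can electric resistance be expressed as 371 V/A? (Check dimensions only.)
Yes

electric resistance has SI base units: kg * m^2 / (A^2 * s^3)
V/A reduces to the same SI base units, so it is a valid unit for electric resistance.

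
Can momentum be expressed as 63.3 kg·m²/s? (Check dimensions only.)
No

momentum has SI base units: kg * m / s
kg·m²/s does NOT reduce to kg * m / s; a valid unit for momentum would be e.g. kg·m/s.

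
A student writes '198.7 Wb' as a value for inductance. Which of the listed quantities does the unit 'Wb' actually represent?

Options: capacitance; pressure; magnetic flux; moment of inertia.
magnetic flux

inductance should have units dimensionally equivalent to kg * m^2 / (A^2 * s^2) (e.g. H).
The given unit 'Wb' reduces to kg * m^2 / (A * s^2). Of the listed options, that is the dimensionality of magnetic flux.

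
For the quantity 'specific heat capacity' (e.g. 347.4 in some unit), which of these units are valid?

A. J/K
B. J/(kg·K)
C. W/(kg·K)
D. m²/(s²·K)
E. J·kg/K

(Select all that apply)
B, D

specific heat capacity has SI base units: m^2 / (s^2 * K)

Checking each option against m^2 / (s^2 * K):
  A. J/K: ✗ does not match
  B. J/(kg·K): ✓ matches
  C. W/(kg·K): ✗ does not match
  D. m²/(s²·K): ✓ matches
  E. J·kg/K: ✗ does not match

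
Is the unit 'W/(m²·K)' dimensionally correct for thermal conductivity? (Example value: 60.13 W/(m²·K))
No

thermal conductivity has SI base units: kg * m / (s^3 * K)
W/(m²·K) does NOT reduce to kg * m / (s^3 * K); a valid unit for thermal conductivity would be e.g. W/(m·K).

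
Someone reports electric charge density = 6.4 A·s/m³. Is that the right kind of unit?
Yes

electric charge density has SI base units: A * s / m^3
A·s/m³ reduces to the same SI base units, so it is a valid unit for electric charge density.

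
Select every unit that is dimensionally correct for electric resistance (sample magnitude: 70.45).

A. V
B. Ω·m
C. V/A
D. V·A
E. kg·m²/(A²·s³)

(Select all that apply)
C, E

electric resistance has SI base units: kg * m^2 / (A^2 * s^3)

Checking each option against kg * m^2 / (A^2 * s^3):
  A. V: ✗ does not match
  B. Ω·m: ✗ does not match
  C. V/A: ✓ matches
  D. V·A: ✗ does not match
  E. kg·m²/(A²·s³): ✓ matches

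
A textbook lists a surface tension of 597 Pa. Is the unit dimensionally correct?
No

surface tension has SI base units: kg / s^2
Pa does NOT reduce to kg / s^2; a valid unit for surface tension would be e.g. N/m.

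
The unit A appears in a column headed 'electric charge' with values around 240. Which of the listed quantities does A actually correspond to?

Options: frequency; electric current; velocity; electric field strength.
electric current

electric charge should have units dimensionally equivalent to A * s (e.g. C).
The given unit 'A' reduces to A. Of the listed options, that is the dimensionality of electric current.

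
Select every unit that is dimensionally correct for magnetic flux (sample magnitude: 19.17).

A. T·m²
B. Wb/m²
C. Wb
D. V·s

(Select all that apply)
A, C, D

magnetic flux has SI base units: kg * m^2 / (A * s^2)

Checking each option against kg * m^2 / (A * s^2):
  A. T·m²: ✓ matches
  B. Wb/m²: ✗ does not match
  C. Wb: ✓ matches
  D. V·s: ✓ matches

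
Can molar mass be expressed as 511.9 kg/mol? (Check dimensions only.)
Yes

molar mass has SI base units: kg / mol
kg/mol reduces to the same SI base units, so it is a valid unit for molar mass.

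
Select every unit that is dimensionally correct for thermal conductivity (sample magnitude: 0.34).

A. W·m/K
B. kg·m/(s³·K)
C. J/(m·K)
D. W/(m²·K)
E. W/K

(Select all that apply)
B

thermal conductivity has SI base units: kg * m / (s^3 * K)

Checking each option against kg * m / (s^3 * K):
  A. W·m/K: ✗ does not match
  B. kg·m/(s³·K): ✓ matches
  C. J/(m·K): ✗ does not match
  D. W/(m²·K): ✗ does not match
  E. W/K: ✗ does not match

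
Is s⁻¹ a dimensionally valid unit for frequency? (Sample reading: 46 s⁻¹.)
Yes

frequency has SI base units: 1 / s
s⁻¹ reduces to the same SI base units, so it is a valid unit for frequency.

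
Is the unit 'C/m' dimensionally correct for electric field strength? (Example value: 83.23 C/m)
No

electric field strength has SI base units: kg * m / (A * s^3)
C/m does NOT reduce to kg * m / (A * s^3); a valid unit for electric field strength would be e.g. V/m.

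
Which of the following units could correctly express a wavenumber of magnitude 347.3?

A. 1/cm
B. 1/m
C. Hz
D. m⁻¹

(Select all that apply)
A, B, D

wavenumber has SI base units: 1 / m

Checking each option against 1 / m:
  A. 1/cm: ✓ matches
  B. 1/m: ✓ matches
  C. Hz: ✗ does not match
  D. m⁻¹: ✓ matches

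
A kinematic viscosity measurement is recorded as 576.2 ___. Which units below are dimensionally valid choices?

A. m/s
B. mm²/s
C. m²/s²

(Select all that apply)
B

kinematic viscosity has SI base units: m^2 / s

Checking each option against m^2 / s:
  A. m/s: ✗ does not match
  B. mm²/s: ✓ matches
  C. m²/s²: ✗ does not match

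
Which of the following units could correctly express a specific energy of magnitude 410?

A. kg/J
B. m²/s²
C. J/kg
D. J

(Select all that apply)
B, C

specific energy has SI base units: m^2 / s^2

Checking each option against m^2 / s^2:
  A. kg/J: ✗ does not match
  B. m²/s²: ✓ matches
  C. J/kg: ✓ matches
  D. J: ✗ does not match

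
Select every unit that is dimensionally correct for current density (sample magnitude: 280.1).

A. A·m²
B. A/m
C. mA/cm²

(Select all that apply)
C

current density has SI base units: A / m^2

Checking each option against A / m^2:
  A. A·m²: ✗ does not match
  B. A/m: ✗ does not match
  C. mA/cm²: ✓ matches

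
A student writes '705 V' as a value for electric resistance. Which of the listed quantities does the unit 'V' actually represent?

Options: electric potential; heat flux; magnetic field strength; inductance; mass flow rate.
electric potential

electric resistance should have units dimensionally equivalent to kg * m^2 / (A^2 * s^3) (e.g. Ω).
The given unit 'V' reduces to kg * m^2 / (A * s^3). Of the listed options, that is the dimensionality of electric potential.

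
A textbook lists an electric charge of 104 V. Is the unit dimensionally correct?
No

electric charge has SI base units: A * s
V does NOT reduce to A * s; a valid unit for electric charge would be e.g. C.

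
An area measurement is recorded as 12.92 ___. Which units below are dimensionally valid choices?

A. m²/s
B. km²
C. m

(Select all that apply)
B

area has SI base units: m^2

Checking each option against m^2:
  A. m²/s: ✗ does not match
  B. km²: ✓ matches
  C. m: ✗ does not match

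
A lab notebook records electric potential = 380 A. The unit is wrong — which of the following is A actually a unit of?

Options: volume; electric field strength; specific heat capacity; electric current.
electric current

electric potential should have units dimensionally equivalent to kg * m^2 / (A * s^3) (e.g. V).
The given unit 'A' reduces to A. Of the listed options, that is the dimensionality of electric current.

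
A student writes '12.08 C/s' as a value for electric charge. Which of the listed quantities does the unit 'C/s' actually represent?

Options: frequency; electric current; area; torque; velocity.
electric current

electric charge should have units dimensionally equivalent to A * s (e.g. C).
The given unit 'C/s' reduces to A. Of the listed options, that is the dimensionality of electric current.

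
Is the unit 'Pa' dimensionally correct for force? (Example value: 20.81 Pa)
No

force has SI base units: kg * m / s^2
Pa does NOT reduce to kg * m / s^2; a valid unit for force would be e.g. N.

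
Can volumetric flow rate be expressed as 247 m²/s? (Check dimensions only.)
No

volumetric flow rate has SI base units: m^3 / s
m²/s does NOT reduce to m^3 / s; a valid unit for volumetric flow rate would be e.g. m³/s.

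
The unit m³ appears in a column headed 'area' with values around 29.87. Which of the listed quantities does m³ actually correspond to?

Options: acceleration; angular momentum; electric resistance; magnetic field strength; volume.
volume

area should have units dimensionally equivalent to m^2 (e.g. m²).
The given unit 'm³' reduces to m^3. Of the listed options, that is the dimensionality of volume.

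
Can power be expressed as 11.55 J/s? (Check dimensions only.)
Yes

power has SI base units: kg * m^2 / s^3
J/s reduces to the same SI base units, so it is a valid unit for power.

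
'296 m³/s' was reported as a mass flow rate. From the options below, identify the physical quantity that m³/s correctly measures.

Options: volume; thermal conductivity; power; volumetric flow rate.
volumetric flow rate

mass flow rate should have units dimensionally equivalent to kg / s (e.g. kg/s).
The given unit 'm³/s' reduces to m^3 / s. Of the listed options, that is the dimensionality of volumetric flow rate.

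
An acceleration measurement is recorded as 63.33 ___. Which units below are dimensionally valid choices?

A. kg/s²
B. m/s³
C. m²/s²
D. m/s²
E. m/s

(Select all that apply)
D

acceleration has SI base units: m / s^2

Checking each option against m / s^2:
  A. kg/s²: ✗ does not match
  B. m/s³: ✗ does not match
  C. m²/s²: ✗ does not match
  D. m/s²: ✓ matches
  E. m/s: ✗ does not match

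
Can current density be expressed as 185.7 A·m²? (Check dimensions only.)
No

current density has SI base units: A / m^2
A·m² does NOT reduce to A / m^2; a valid unit for current density would be e.g. A/m².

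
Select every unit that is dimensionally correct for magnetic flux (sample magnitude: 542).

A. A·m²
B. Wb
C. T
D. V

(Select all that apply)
B

magnetic flux has SI base units: kg * m^2 / (A * s^2)

Checking each option against kg * m^2 / (A * s^2):
  A. A·m²: ✗ does not match
  B. Wb: ✓ matches
  C. T: ✗ does not match
  D. V: ✗ does not match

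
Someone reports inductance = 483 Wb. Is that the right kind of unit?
No

inductance has SI base units: kg * m^2 / (A^2 * s^2)
Wb does NOT reduce to kg * m^2 / (A^2 * s^2); a valid unit for inductance would be e.g. H.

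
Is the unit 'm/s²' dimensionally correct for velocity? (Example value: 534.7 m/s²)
No

velocity has SI base units: m / s
m/s² does NOT reduce to m / s; a valid unit for velocity would be e.g. m/s.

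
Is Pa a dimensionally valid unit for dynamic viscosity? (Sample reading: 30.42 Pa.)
No

dynamic viscosity has SI base units: kg / (m * s)
Pa does NOT reduce to kg / (m * s); a valid unit for dynamic viscosity would be e.g. Pa·s.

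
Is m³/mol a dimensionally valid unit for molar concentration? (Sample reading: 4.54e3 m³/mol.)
No

molar concentration has SI base units: mol / m^3
m³/mol does NOT reduce to mol / m^3; a valid unit for molar concentration would be e.g. mol/m³.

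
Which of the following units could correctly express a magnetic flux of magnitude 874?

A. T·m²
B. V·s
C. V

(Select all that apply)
A, B

magnetic flux has SI base units: kg * m^2 / (A * s^2)

Checking each option against kg * m^2 / (A * s^2):
  A. T·m²: ✓ matches
  B. V·s: ✓ matches
  C. V: ✗ does not match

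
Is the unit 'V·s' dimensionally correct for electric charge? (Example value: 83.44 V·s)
No

electric charge has SI base units: A * s
V·s does NOT reduce to A * s; a valid unit for electric charge would be e.g. C.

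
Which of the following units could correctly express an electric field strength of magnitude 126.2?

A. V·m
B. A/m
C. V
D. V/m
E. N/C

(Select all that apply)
D, E

electric field strength has SI base units: kg * m / (A * s^3)

Checking each option against kg * m / (A * s^3):
  A. V·m: ✗ does not match
  B. A/m: ✗ does not match
  C. V: ✗ does not match
  D. V/m: ✓ matches
  E. N/C: ✓ matches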